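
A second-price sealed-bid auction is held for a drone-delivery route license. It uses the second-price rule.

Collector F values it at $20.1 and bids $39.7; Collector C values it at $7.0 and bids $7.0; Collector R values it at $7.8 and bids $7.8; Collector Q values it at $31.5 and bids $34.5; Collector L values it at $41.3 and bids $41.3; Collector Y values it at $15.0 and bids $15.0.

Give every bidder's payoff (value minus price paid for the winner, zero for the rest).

Ordered from highest: Collector L $41.3; Collector F $39.7; Collector Q $34.5; Collector Y $15.0; Collector R $7.8; Collector C $7.0.
Collector L has the top bid and wins; the price is the second-highest bid, $39.7.
Collector L's payoff = $41.3 − $39.7 = $1.6. All other bidders lose, so their payoff is 0.

Collector F $0.0, Collector C $0.0, Collector R $0.0, Collector Q $0.0, Collector L $1.6, Collector Y $0.0.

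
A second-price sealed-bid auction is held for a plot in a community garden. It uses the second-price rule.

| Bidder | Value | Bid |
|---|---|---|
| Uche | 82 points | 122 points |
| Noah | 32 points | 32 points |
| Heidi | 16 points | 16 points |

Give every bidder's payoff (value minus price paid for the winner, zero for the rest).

Payoffs: Uche 50 points, Noah 0 points, Heidi 0 points.

Sorted high to low: Uche 122 points; Noah 32 points; Heidi 16 points.
Uche has the top bid and wins; the price is the second-highest bid, 32 points.
Uche's payoff = 82 points − 32 points = 50 points. All other bidders lose, so their payoff is 0.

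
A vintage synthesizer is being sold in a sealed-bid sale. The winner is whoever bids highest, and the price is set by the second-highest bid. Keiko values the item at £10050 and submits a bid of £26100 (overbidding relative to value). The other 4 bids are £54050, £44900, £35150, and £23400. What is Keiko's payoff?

Payoff = £0.

Highest competing bid: £54050.
Keiko's bid £26100 is not the highest, so Keiko loses, pays nothing, and earns zero payoff.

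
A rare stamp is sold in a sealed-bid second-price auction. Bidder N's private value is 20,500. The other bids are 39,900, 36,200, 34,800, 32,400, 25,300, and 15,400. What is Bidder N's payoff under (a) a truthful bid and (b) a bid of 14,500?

The highest competing bid is 39,900.
Bidding truthfully at 20,500: the top bid is 39,900 (a rival), so Bidder N loses. Payoff = 0.
Bidding 14,500: the top bid is 39,900 (a rival), so Bidder N loses. Payoff = 0.

(a) 0  (b) 0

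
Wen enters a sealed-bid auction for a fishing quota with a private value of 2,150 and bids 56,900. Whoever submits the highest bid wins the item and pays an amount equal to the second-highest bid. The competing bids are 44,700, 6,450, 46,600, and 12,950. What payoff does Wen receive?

Highest competing bid: 46,600.
Wen's bid 56,900 is the highest overall, so Wen wins and pays the second-highest bid, 46,600.
Payoff = value − price = 2,150 − 46,600 = -44,450.
Overbidding won the item at a price above value — truthful bidding would have avoided this loss.

-44,450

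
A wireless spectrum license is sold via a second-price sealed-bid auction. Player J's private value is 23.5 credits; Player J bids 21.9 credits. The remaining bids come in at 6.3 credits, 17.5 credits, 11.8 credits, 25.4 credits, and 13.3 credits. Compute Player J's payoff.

Payoff = 0.0 credits.

Highest competing bid: 25.4 credits.
Player J's bid 21.9 credits is not the highest, so Player J loses, pays nothing, and earns zero payoff.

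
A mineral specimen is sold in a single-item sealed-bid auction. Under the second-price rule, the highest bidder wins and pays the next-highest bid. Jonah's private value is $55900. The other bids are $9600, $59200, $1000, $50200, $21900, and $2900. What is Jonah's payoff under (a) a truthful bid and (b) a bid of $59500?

The highest competing bid is $59200.
Bidding truthfully at $55900: the top bid is $59200 (a rival), so Jonah loses. Payoff = $0.
Bidding $59500: Jonah has the top bid, wins, and pays the second-highest bid $59200. Payoff = $55900 − $59200 = -$3300.

(a) $0  (b) -$3300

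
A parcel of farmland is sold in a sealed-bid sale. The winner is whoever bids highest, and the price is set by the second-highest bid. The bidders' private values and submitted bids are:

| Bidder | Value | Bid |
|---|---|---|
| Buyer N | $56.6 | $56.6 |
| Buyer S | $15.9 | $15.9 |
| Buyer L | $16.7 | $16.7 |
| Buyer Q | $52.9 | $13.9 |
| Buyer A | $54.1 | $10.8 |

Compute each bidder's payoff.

Payoffs: Buyer N $39.9, Buyer S $0.0, Buyer L $0.0, Buyer Q $0.0, Buyer A $0.0.

Sorted high to low: Buyer N $56.6, then Buyer L $16.7, then Buyer S $15.9, then Buyer Q $13.9, then Buyer A $10.8.
Buyer N has the top bid and wins; the price is the second-highest bid, $16.7.
Buyer N's payoff = $56.6 − $16.7 = $39.9. All other bidders lose, so their payoff is 0.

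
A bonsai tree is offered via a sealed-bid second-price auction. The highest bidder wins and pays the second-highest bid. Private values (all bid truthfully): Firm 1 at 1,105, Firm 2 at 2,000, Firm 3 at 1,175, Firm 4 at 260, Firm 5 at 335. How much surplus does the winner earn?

Sorted high to low: Firm 2 2,000 > Firm 3 1,175 > Firm 1 1,105 > Firm 5 335 > Firm 4 260.
Firm 2 wins with the top bid and pays the second-highest, 1,175.
Surplus = 2,000 − 1,175 = 825.

Winner's surplus: 825.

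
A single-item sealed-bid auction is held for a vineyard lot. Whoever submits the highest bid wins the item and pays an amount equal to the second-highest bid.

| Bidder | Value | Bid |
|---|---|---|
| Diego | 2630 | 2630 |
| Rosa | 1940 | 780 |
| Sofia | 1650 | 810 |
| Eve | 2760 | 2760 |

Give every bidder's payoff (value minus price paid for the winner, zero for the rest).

Payoffs: Diego 0, Rosa 0, Sofia 0, Eve 130.

Ranking the bids: Eve 2760, then Diego 2630, then Sofia 810, then Rosa 780.
Eve has the top bid and wins; the price is the second-highest bid, 2630.
Eve's payoff = 2760 − 2630 = 130. All other bidders lose, so their payoff is 0.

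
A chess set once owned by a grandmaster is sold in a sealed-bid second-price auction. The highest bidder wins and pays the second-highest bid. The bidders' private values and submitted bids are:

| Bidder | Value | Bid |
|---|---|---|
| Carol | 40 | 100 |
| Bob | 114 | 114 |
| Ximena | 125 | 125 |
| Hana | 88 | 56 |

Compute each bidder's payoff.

Sorted high to low: Ximena 125; Bob 114; Carol 100; Hana 56.
Ximena has the top bid and wins; the price is the second-highest bid, 114.
Ximena's payoff = 125 − 114 = 11. All other bidders lose, so their payoff is 0.

Payoffs: Carol 0, Bob 0, Ximena 11, Hana 0.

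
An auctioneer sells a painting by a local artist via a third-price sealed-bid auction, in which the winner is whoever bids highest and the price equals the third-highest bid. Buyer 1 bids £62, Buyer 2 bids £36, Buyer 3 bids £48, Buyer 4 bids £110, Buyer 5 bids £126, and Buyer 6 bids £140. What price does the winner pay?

The winner pays £110.

Ordered from highest: Buyer 6 £140; Buyer 5 £126; Buyer 4 £110; Buyer 1 £62; Buyer 3 £48; Buyer 2 £36.
Buyer 6 is the highest bidder, so Buyer 6 wins.
Under the third-price rule, the price is the third-highest bid: £110.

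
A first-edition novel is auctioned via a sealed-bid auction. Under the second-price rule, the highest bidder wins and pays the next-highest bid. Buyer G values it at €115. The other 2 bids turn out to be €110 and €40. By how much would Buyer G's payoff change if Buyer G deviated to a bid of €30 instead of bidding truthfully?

Change in payoff: -€5.

The highest competing bid is €110.
Bidding truthfully at €115: Buyer G has the top bid, wins, and pays the second-highest bid €110. Payoff = €115 − €110 = €5.
Bidding €30: the top bid is €110 (a rival), so Buyer G loses. Payoff = €0.
Change = €0 − €5 = -€5.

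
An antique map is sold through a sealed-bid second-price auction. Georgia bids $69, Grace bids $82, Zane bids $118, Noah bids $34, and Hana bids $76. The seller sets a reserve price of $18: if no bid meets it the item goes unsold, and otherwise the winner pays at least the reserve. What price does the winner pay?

Ordered from highest: Zane $118 > Grace $82 > Hana $76 > Georgia $69 > Noah $34.
Zane has the highest bid, so Zane wins.
The second-highest bid is $82, which exceeds the reserve, so that sets the price.

Price paid: $82.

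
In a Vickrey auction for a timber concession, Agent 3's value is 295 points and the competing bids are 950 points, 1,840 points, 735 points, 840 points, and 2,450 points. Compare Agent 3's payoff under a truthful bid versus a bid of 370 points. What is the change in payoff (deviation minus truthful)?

Payoff change: 0 points.

The highest competing bid is 2,450 points.
Bidding truthfully at 295 points: the top bid is 2,450 points (a rival), so Agent 3 loses. Payoff = 0 points.
Bidding 370 points: the top bid is 2,450 points (a rival), so Agent 3 loses. Payoff = 0 points.
Change = 0 points − 0 points = 0 points.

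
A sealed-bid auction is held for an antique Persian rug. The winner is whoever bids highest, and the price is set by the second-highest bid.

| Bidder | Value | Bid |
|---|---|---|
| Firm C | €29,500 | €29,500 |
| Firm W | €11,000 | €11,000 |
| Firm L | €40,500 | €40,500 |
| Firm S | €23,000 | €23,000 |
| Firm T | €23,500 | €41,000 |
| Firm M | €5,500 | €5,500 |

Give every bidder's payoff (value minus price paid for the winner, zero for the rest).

Payoffs: Firm C €0, Firm W €0, Firm L €0, Firm S €0, Firm T -€17,000, Firm M €0.

Sorted high to low: Firm T €41,000, then Firm L €40,500, then Firm C €29,500, then Firm S €23,000, then Firm W €11,000, then Firm M €5,500.
Firm T has the top bid and wins; the price is the second-highest bid, €40,500.
Firm T's payoff = €23,500 − €40,500 = -€17,000. All other bidders lose, so their payoff is 0.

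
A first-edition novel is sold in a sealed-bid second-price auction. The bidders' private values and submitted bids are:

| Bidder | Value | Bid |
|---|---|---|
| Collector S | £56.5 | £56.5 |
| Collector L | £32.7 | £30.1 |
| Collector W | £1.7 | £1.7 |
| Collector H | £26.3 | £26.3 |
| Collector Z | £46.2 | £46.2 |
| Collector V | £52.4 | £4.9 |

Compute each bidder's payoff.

Payoffs: Collector S £10.3, Collector L £0.0, Collector W £0.0, Collector H £0.0, Collector Z £0.0, Collector V £0.0.

Ranking the bids: Collector S £56.5 > Collector Z £46.2 > Collector L £30.1 > Collector H £26.3 > Collector V £4.9 > Collector W £1.7.
Collector S has the top bid and wins; the price is the second-highest bid, £46.2.
Collector S's payoff = £56.5 − £46.2 = £10.3. All other bidders lose, so their payoff is 0.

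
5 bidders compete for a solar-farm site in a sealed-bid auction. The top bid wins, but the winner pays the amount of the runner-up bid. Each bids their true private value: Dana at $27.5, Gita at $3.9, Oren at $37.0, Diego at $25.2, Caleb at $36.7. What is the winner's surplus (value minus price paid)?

$0.3

Ranking the bids: Oren $37.0; Caleb $36.7; Dana $27.5; Diego $25.2; Gita $3.9.
Oren wins with the top bid and pays the second-highest, $36.7.
Surplus = $37.0 − $36.7 = $0.3.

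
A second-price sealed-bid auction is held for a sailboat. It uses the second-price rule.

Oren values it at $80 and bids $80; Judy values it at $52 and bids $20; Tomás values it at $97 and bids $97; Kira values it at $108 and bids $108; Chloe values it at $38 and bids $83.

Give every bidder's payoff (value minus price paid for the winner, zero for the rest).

Ordered from highest: Kira $108 > Tomás $97 > Chloe $83 > Oren $80 > Judy $20.
Kira has the top bid and wins; the price is the second-highest bid, $97.
Kira's payoff = $108 − $97 = $11. All other bidders lose, so their payoff is 0.

Payoffs: Oren $0, Judy $0, Tomás $0, Kira $11, Chloe $0.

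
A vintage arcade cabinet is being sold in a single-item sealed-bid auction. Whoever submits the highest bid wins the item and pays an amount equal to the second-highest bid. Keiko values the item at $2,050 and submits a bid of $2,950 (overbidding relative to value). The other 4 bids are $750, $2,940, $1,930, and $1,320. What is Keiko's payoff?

Payoff = -$890.

Highest competing bid: $2,940.
Keiko's bid $2,950 is the highest overall, so Keiko wins and pays the second-highest bid, $2,940.
Payoff = value − price = $2,050 − $2,940 = -$890.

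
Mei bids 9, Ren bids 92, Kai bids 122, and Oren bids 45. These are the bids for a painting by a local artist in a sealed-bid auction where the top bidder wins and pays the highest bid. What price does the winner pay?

Ranking the bids: Kai 122 > Ren 92 > Oren 45 > Mei 9.
Kai is the highest bidder, so Kai wins.
Under the first-price rule, the price is the highest bid: 122.

122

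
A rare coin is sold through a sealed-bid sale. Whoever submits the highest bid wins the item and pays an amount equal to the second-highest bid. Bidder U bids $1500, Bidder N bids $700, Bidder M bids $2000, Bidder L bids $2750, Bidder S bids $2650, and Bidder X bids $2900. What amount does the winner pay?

The winner pays $2750.

Bids in descending order: Bidder X $2900; Bidder L $2750; Bidder S $2650; Bidder M $2000; Bidder U $1500; Bidder N $700.
Bidder X has the highest bid, so Bidder X wins.
The second-highest bid is $2750, so that is what Bidder X pays.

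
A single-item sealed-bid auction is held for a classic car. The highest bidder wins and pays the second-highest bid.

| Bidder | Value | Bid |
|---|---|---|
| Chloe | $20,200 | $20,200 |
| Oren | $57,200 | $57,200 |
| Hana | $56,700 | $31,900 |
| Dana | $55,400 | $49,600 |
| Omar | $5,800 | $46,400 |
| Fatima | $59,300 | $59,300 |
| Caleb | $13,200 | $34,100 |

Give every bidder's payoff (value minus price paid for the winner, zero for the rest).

Payoffs: Chloe $0, Oren $0, Hana $0, Dana $0, Omar $0, Fatima $2,100, Caleb $0.

Ordered from highest: Fatima $59,300, then Oren $57,200, then Dana $49,600, then Omar $46,400, then Caleb $34,100, then Hana $31,900, then Chloe $20,200.
Fatima has the top bid and wins; the price is the second-highest bid, $57,200.
Fatima's payoff = $59,300 − $57,200 = $2,100. All other bidders lose, so their payoff is 0.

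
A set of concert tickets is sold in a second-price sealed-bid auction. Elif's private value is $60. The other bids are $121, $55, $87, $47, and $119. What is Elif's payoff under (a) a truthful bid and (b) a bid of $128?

The highest competing bid is $121.
Bidding truthfully at $60: the top bid is $121 (a rival), so Elif loses. Payoff = $0.
Bidding $128: Elif has the top bid, wins, and pays the second-highest bid $121. Payoff = $60 − $121 = -$61.

Truthful: $0; alternative: -$61.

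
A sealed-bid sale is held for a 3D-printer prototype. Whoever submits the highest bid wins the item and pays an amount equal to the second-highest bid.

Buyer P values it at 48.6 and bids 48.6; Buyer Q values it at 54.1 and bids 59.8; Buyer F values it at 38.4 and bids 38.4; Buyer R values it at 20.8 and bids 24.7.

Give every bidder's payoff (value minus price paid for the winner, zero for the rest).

Ordered from highest: Buyer Q 59.8 > Buyer P 48.6 > Buyer F 38.4 > Buyer R 24.7.
Buyer Q has the top bid and wins; the price is the second-highest bid, 48.6.
Buyer Q's payoff = 54.1 − 48.6 = 5.5. All other bidders lose, so their payoff is 0.

Payoffs: Buyer P 0.0, Buyer Q 5.5, Buyer F 0.0, Buyer R 0.0.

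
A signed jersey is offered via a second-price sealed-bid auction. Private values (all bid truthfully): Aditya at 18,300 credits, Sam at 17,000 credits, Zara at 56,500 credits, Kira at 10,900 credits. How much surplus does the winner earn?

Bids in descending order: Zara 56,500 credits; Aditya 18,300 credits; Sam 17,000 credits; Kira 10,900 credits.
Zara wins with the top bid and pays the second-highest, 18,300 credits.
Surplus = 56,500 credits − 18,300 credits = 38,200 credits.

38,200 credits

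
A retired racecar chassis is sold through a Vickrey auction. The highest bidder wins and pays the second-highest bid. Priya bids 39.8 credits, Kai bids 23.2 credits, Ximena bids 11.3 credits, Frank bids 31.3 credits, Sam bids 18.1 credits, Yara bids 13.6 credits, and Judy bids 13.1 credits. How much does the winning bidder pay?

Bids in descending order: Priya 39.8 credits > Frank 31.3 credits > Kai 23.2 credits > Sam 18.1 credits > Yara 13.6 credits > Judy 13.1 credits > Ximena 11.3 credits.
Priya has the highest bid, so Priya wins.
The second-highest bid is 31.3 credits, so that is what Priya pays.

Price paid: 31.3 credits.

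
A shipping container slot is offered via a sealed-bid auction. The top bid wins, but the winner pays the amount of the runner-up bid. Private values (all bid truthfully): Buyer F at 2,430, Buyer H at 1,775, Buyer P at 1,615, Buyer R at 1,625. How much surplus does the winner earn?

Ranking the bids: Buyer F 2,430, then Buyer H 1,775, then Buyer R 1,625, then Buyer P 1,615.
Buyer F wins with the top bid and pays the second-highest, 1,775.
Surplus = 2,430 − 1,775 = 655.

Winner's surplus: 655.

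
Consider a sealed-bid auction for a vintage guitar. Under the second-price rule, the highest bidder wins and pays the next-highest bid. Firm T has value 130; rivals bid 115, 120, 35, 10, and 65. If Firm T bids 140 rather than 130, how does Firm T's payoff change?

0

The highest competing bid is 120.
Bidding truthfully at 130: Firm T has the top bid, wins, and pays the second-highest bid 120. Payoff = 130 − 120 = 10.
Bidding 140: Firm T has the top bid, wins, and pays the second-highest bid 120. Payoff = 130 − 120 = 10.
Change = 10 − 10 = 0.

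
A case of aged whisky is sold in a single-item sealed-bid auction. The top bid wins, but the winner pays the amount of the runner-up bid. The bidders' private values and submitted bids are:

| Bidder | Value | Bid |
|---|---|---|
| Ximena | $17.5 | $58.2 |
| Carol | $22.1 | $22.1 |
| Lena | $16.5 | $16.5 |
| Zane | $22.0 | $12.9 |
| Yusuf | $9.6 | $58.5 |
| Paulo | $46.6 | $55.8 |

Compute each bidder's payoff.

Ordered from highest: Yusuf $58.5; Ximena $58.2; Paulo $55.8; Carol $22.1; Lena $16.5; Zane $12.9.
Yusuf has the top bid and wins; the price is the second-highest bid, $58.2.
Yusuf's payoff = $9.6 − $58.2 = -$48.6. All other bidders lose, so their payoff is 0.

Payoffs: Ximena $0.0, Carol $0.0, Lena $0.0, Zane $0.0, Yusuf -$48.6, Paulo $0.0.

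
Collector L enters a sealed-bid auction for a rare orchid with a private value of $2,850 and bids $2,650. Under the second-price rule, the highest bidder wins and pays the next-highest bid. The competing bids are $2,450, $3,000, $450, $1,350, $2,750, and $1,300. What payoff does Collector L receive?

Highest competing bid: $3,000.
Collector L's bid $2,650 is not the highest, so Collector L loses, pays nothing, and earns zero payoff.

Collector L's payoff: $0.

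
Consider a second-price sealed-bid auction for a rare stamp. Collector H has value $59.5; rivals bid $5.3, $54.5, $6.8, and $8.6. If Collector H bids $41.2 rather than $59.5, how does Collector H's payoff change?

-$5.0

The highest competing bid is $54.5.
Bidding truthfully at $59.5: Collector H has the top bid, wins, and pays the second-highest bid $54.5. Payoff = $59.5 − $54.5 = $5.0.
Bidding $41.2: the top bid is $54.5 (a rival), so Collector H loses. Payoff = $0.0.
Change = $0.0 − $5.0 = -$5.0.
Deviating from a truthful bid can only lose payoff in a second-price auction — never gain.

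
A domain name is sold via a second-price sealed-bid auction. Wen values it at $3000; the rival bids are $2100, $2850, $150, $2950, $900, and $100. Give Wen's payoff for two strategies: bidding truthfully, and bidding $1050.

(a) $50  (b) $0

The highest competing bid is $2950.
Bidding truthfully at $3000: Wen has the top bid, wins, and pays the second-highest bid $2950. Payoff = $3000 − $2950 = $50.
Bidding $1050: the top bid is $2950 (a rival), so Wen loses. Payoff = $0.
This is the dominant-strategy logic: truthful bidding weakly beats any alternative.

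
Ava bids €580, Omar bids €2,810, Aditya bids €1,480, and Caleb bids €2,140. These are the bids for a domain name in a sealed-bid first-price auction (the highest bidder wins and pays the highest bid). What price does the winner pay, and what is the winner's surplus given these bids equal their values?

Price €2,810; surplus €0.

Ordered from highest: Omar €2,810 > Caleb €2,140 > Aditya €1,480 > Ava €580.
Omar is the highest bidder, so Omar wins.
Under the first-price rule, the price is the highest bid: €2,810.
Surplus = €2,810 − €2,810 = €0.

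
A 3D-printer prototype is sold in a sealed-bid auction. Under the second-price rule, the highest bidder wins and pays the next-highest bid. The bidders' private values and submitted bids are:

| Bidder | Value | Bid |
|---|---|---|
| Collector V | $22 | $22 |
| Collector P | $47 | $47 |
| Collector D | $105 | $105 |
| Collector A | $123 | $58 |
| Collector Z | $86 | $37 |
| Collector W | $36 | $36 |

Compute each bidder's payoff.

Bids in descending order: Collector D $105; Collector A $58; Collector P $47; Collector Z $37; Collector W $36; Collector V $22.
Collector D has the top bid and wins; the price is the second-highest bid, $58.
Collector D's payoff = $105 − $58 = $47. All other bidders lose, so their payoff is 0.

Collector V $0, Collector P $0, Collector D $47, Collector A $0, Collector Z $0, Collector W $0.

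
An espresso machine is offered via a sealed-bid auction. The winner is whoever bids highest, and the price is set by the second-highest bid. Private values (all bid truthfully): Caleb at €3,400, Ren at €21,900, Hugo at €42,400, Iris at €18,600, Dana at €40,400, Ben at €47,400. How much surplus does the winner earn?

Winner's surplus: €5,000.

Ranking the bids: Ben €47,400 > Hugo €42,400 > Dana €40,400 > Ren €21,900 > Iris €18,600 > Caleb €3,400.
Ben wins with the top bid and pays the second-highest, €42,400.
Surplus = €47,400 − €42,400 = €5,000.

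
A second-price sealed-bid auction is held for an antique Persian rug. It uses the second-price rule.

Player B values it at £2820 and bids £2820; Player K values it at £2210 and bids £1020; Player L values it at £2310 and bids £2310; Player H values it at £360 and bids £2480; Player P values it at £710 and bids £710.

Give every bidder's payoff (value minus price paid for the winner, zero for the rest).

Player B £340, Player K £0, Player L £0, Player H £0, Player P £0.

Bids in descending order: Player B £2820; Player H £2480; Player L £2310; Player K £1020; Player P £710.
Player B has the top bid and wins; the price is the second-highest bid, £2480.
Player B's payoff = £2820 − £2480 = £340. All other bidders lose, so their payoff is 0.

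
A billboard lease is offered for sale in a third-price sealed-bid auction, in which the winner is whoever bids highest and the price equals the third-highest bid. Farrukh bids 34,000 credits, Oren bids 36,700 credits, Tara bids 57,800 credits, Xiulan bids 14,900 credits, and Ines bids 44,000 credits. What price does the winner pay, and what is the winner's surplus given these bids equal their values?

The winner pays 36,700 credits for a surplus of 21,100 credits.

Ranking the bids: Tara 57,800 credits, then Ines 44,000 credits, then Oren 36,700 credits, then Farrukh 34,000 credits, then Xiulan 14,900 credits.
Tara is the highest bidder, so Tara wins.
Under the third-price rule, the price is the third-highest bid: 36,700 credits.
Surplus = 57,800 credits − 36,700 credits = 21,100 credits.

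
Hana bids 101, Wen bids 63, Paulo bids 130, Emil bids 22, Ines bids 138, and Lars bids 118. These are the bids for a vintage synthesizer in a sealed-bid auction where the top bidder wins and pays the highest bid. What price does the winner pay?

Bids in descending order: Ines 138; Paulo 130; Lars 118; Hana 101; Wen 63; Emil 22.
Ines is the highest bidder, so Ines wins.
Under the first-price rule, the price is the highest bid: 138.

The winner pays 138.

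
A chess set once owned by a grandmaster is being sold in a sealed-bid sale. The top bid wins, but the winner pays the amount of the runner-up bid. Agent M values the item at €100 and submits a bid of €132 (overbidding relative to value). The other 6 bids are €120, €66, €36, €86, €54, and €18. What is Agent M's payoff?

-€20

Highest competing bid: €120.
Agent M's bid €132 is the highest overall, so Agent M wins and pays the second-highest bid, €120.
Payoff = value − price = €100 − €120 = -€20.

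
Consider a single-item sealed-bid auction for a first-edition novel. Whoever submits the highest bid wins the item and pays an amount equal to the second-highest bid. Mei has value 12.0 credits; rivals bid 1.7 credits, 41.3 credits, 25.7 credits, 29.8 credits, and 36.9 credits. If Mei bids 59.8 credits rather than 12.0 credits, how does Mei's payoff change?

-29.3 credits

The highest competing bid is 41.3 credits.
Bidding truthfully at 12.0 credits: the top bid is 41.3 credits (a rival), so Mei loses. Payoff = 0.0 credits.
Bidding 59.8 credits: Mei has the top bid, wins, and pays the second-highest bid 41.3 credits. Payoff = 12.0 credits − 41.3 credits = -29.3 credits.
Change = -29.3 credits − 0.0 credits = -29.3 credits.
This is the dominant-strategy logic: truthful bidding weakly beats any alternative.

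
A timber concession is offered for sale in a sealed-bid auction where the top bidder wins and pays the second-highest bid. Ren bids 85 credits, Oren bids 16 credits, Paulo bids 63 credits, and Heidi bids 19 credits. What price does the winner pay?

Price paid: 63 credits.

Ordered from highest: Ren 85 credits > Paulo 63 credits > Heidi 19 credits > Oren 16 credits.
Ren is the highest bidder, so Ren wins.
Under the second-price rule, the price is the second-highest bid: 63 credits.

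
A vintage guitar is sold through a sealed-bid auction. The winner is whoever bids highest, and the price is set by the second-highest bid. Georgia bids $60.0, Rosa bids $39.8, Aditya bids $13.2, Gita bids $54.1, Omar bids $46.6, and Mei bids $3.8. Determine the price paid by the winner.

$54.1

Bids in descending order: Georgia $60.0; Gita $54.1; Omar $46.6; Rosa $39.8; Aditya $13.2; Mei $3.8.
Georgia has the highest bid, so Georgia wins.
The second-highest bid is $54.1, so that is what Georgia pays.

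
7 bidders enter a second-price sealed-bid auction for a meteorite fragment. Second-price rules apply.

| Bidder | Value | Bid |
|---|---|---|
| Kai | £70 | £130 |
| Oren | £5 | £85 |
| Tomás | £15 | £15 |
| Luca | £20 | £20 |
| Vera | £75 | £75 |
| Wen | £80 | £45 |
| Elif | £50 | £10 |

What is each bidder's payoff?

Kai -£15, Oren £0, Tomás £0, Luca £0, Vera £0, Wen £0, Elif £0.

Sorted high to low: Kai £130 > Oren £85 > Vera £75 > Wen £45 > Luca £20 > Tomás £15 > Elif £10.
Kai has the top bid and wins; the price is the second-highest bid, £85.
Kai's payoff = £70 − £85 = -£15. All other bidders lose, so their payoff is 0.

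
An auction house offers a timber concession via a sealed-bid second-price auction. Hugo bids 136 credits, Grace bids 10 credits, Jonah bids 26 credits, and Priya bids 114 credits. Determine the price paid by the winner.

114 credits

Bids in descending order: Hugo 136 credits, then Priya 114 credits, then Jonah 26 credits, then Grace 10 credits.
Hugo has the highest bid, so Hugo wins.
The second-highest bid is 114 credits, so that is what Hugo pays.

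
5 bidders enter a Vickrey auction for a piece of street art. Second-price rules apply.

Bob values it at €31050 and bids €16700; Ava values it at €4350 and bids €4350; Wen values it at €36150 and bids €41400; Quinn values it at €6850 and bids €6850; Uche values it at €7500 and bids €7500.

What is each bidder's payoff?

Bids in descending order: Wen €41400; Bob €16700; Uche €7500; Quinn €6850; Ava €4350.
Wen has the top bid and wins; the price is the second-highest bid, €16700.
Wen's payoff = €36150 − €16700 = €19450. All other bidders lose, so their payoff is 0.

Bob €0, Ava €0, Wen €19450, Quinn €0, Uche €0.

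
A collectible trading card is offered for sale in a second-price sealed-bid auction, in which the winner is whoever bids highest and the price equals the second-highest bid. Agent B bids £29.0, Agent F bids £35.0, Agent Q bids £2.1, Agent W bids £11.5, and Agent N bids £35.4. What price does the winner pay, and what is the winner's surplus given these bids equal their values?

The winner pays £35.0 for a surplus of £0.4.

Bids in descending order: Agent N £35.4; Agent F £35.0; Agent B £29.0; Agent W £11.5; Agent Q £2.1.
Agent N is the highest bidder, so Agent N wins.
Under the second-price rule, the price is the second-highest bid: £35.0.
Surplus = £35.4 − £35.0 = £0.4.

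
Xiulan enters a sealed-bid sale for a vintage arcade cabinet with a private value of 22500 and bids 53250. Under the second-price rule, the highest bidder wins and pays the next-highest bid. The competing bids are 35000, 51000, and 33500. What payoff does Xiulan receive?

Highest competing bid: 51000.
Xiulan's bid 53250 is the highest overall, so Xiulan wins and pays the second-highest bid, 51000.
Payoff = value − price = 22500 − 51000 = -28500.
Overbidding won the item at a price above value — truthful bidding would have avoided this loss.

-28500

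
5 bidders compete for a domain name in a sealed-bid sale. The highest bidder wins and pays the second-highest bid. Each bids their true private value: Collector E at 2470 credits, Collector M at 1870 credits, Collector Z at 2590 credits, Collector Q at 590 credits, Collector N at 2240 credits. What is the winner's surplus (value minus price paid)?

120 credits

Bids in descending order: Collector Z 2590 credits, then Collector E 2470 credits, then Collector N 2240 credits, then Collector M 1870 credits, then Collector Q 590 credits.
Collector Z wins with the top bid and pays the second-highest, 2470 credits.
Surplus = 2590 credits − 2470 credits = 120 credits.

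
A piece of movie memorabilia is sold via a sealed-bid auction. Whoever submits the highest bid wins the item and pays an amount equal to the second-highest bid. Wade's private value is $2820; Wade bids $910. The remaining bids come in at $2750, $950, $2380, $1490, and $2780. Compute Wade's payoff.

Highest competing bid: $2780.
Wade's bid $910 is not the highest, so Wade loses, pays nothing, and earns zero payoff.

Wade's payoff: $0.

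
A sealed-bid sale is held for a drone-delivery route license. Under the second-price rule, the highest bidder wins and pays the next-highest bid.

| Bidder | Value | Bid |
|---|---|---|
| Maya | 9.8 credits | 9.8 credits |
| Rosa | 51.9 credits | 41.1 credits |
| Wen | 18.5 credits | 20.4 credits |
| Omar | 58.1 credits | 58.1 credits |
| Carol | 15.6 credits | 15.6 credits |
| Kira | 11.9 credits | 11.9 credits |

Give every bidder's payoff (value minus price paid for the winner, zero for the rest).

Payoffs: Maya 0.0 credits, Rosa 0.0 credits, Wen 0.0 credits, Omar 17.0 credits, Carol 0.0 credits, Kira 0.0 credits.

Bids in descending order: Omar 58.1 credits; Rosa 41.1 credits; Wen 20.4 credits; Carol 15.6 credits; Kira 11.9 credits; Maya 9.8 credits.
Omar has the top bid and wins; the price is the second-highest bid, 41.1 credits.
Omar's payoff = 58.1 credits − 41.1 credits = 17.0 credits. All other bidders lose, so their payoff is 0.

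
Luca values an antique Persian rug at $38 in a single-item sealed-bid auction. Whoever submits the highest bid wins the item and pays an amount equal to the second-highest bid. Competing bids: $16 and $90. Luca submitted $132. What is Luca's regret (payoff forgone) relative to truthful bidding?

The highest competing bid is $90.
Bidding truthfully at $38: the top bid is $90 (a rival), so Luca loses. Payoff = $0.
Bidding $132: Luca has the top bid, wins, and pays the second-highest bid $90. Payoff = $38 − $90 = -$52.
Regret = truthful payoff − actual payoff = $0 − -$52 = $52.

$52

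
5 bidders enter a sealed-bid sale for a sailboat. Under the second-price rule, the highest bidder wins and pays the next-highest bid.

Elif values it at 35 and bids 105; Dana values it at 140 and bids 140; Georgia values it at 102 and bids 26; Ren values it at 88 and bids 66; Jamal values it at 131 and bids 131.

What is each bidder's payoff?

Ranking the bids: Dana 140 > Jamal 131 > Elif 105 > Ren 66 > Georgia 26.
Dana has the top bid and wins; the price is the second-highest bid, 131.
Dana's payoff = 140 − 131 = 9. All other bidders lose, so their payoff is 0.

Payoffs: Elif 0, Dana 9, Georgia 0, Ren 0, Jamal 0.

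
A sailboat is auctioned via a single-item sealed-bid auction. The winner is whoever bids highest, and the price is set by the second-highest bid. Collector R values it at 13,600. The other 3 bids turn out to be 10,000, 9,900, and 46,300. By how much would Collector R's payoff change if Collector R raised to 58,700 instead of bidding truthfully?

The highest competing bid is 46,300.
Bidding truthfully at 13,600: the top bid is 46,300 (a rival), so Collector R loses. Payoff = 0.
Bidding 58,700: Collector R has the top bid, wins, and pays the second-highest bid 46,300. Payoff = 13,600 − 46,300 = -32,700.
Change = -32,700 − 0 = -32,700.

Payoff change: -32,700.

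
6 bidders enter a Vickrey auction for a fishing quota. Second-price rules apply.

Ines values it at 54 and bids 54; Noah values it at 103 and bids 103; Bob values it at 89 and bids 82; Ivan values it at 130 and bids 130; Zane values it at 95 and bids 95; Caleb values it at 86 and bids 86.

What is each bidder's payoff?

Payoffs: Ines 0, Noah 0, Bob 0, Ivan 27, Zane 0, Caleb 0.

Ranking the bids: Ivan 130; Noah 103; Zane 95; Caleb 86; Bob 82; Ines 54.
Ivan has the top bid and wins; the price is the second-highest bid, 103.
Ivan's payoff = 130 − 103 = 27. All other bidders lose, so their payoff is 0.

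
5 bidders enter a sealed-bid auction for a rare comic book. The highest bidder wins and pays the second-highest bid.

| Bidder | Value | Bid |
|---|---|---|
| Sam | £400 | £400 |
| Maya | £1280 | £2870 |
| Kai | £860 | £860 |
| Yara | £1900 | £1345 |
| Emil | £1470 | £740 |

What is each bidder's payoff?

Bids in descending order: Maya £2870 > Yara £1345 > Kai £860 > Emil £740 > Sam £400.
Maya has the top bid and wins; the price is the second-highest bid, £1345.
Maya's payoff = £1280 − £1345 = -£65. All other bidders lose, so their payoff is 0.

Payoffs: Sam £0, Maya -£65, Kai £0, Yara £0, Emil £0.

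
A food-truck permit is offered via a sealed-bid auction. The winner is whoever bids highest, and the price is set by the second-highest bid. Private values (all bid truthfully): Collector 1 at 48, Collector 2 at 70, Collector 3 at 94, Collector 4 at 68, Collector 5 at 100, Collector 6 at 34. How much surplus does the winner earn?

Winner's surplus: 6.

Bids in descending order: Collector 5 100; Collector 3 94; Collector 2 70; Collector 4 68; Collector 1 48; Collector 6 34.
Collector 5 wins with the top bid and pays the second-highest, 94.
Surplus = 100 − 94 = 6.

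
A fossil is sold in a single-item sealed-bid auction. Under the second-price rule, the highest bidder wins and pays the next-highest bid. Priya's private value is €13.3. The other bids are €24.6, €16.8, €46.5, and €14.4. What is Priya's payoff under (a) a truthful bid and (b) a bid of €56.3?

The highest competing bid is €46.5.
Bidding truthfully at €13.3: the top bid is €46.5 (a rival), so Priya loses. Payoff = €0.0.
Bidding €56.3: Priya has the top bid, wins, and pays the second-highest bid €46.5. Payoff = €13.3 − €46.5 = -€33.2.
This is the dominant-strategy logic: truthful bidding weakly beats any alternative.

(a) €0.0  (b) -€33.2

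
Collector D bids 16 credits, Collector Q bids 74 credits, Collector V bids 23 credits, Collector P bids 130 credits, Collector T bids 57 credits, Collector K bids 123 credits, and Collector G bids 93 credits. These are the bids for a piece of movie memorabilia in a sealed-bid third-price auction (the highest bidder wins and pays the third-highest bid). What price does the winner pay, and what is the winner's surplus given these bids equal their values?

Ordered from highest: Collector P 130 credits; Collector K 123 credits; Collector G 93 credits; Collector Q 74 credits; Collector T 57 credits; Collector V 23 credits; Collector D 16 credits.
Collector P is the highest bidder, so Collector P wins.
Under the third-price rule, the price is the third-highest bid: 93 credits.
Surplus = 130 credits − 93 credits = 37 credits.

Price 93 credits; surplus 37 credits.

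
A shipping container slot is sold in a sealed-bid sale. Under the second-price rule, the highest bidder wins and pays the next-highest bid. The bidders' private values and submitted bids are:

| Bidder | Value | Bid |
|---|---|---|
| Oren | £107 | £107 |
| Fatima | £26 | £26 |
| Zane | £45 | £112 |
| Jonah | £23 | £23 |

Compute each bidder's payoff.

Ordered from highest: Zane £112, then Oren £107, then Fatima £26, then Jonah £23.
Zane has the top bid and wins; the price is the second-highest bid, £107.
Zane's payoff = £45 − £107 = -£62. All other bidders lose, so their payoff is 0.

Payoffs: Oren £0, Fatima £0, Zane -£62, Jonah £0.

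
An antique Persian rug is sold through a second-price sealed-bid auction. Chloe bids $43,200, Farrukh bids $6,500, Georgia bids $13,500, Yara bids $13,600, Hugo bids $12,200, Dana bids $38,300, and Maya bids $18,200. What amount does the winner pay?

Ranking the bids: Chloe $43,200; Dana $38,300; Maya $18,200; Yara $13,600; Georgia $13,500; Hugo $12,200; Farrukh $6,500.
Chloe has the highest bid, so Chloe wins.
The second-highest bid is $38,300, so that is what Chloe pays.

$38,300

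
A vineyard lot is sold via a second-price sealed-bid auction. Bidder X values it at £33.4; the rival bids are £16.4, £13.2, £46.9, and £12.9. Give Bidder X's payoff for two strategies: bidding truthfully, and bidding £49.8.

The highest competing bid is £46.9.
Bidding truthfully at £33.4: the top bid is £46.9 (a rival), so Bidder X loses. Payoff = £0.0.
Bidding £49.8: Bidder X has the top bid, wins, and pays the second-highest bid £46.9. Payoff = £33.4 − £46.9 = -£13.5.
This is the dominant-strategy logic: truthful bidding weakly beats any alternative.

Truthful: £0.0; alternative: -£13.5.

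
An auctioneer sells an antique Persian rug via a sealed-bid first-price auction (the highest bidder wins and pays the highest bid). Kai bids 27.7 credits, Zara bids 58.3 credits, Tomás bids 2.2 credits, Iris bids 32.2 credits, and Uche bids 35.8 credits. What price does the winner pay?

Bids in descending order: Zara 58.3 credits; Uche 35.8 credits; Iris 32.2 credits; Kai 27.7 credits; Tomás 2.2 credits.
Zara is the highest bidder, so Zara wins.
Under the first-price rule, the price is the highest bid: 58.3 credits.

The winner pays 58.3 credits.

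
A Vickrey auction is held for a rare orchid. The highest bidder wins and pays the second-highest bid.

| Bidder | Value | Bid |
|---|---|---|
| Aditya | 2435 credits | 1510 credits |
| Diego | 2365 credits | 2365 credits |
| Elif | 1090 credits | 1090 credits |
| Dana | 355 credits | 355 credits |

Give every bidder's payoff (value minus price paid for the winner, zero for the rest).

Bids in descending order: Diego 2365 credits; Aditya 1510 credits; Elif 1090 credits; Dana 355 credits.
Diego has the top bid and wins; the price is the second-highest bid, 1510 credits.
Diego's payoff = 2365 credits − 1510 credits = 855 credits. All other bidders lose, so their payoff is 0.

Aditya 0 credits, Diego 855 credits, Elif 0 credits, Dana 0 credits.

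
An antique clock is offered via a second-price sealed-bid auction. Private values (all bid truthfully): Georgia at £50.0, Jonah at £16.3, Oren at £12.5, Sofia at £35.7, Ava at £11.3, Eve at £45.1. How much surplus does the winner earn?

Winner's surplus: £4.9.

Bids in descending order: Georgia £50.0 > Eve £45.1 > Sofia £35.7 > Jonah £16.3 > Oren £12.5 > Ava £11.3.
Georgia wins with the top bid and pays the second-highest, £45.1.
Surplus = £50.0 − £45.1 = £4.9.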